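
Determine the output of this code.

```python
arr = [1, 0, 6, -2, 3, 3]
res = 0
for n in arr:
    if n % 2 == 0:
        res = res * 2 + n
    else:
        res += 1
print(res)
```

20

n=1: not even, res = 0+1 = 1
n=0: even, res = 1*2+0 = 2
n=6: even, res = 2*2+6 = 10
n=-2: even, res = 10*2+(-2) = 18
n=3: not even, res = 18+1 = 19
n=3: not even, res = 19+1 = 20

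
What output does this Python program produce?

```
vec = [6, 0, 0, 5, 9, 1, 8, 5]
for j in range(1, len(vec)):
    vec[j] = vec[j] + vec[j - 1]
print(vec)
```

j=1: vec[1] = 0+6 = 6 → [6, 6, 0, 5, 9, 1, 8, 5]
j=2: vec[2] = 0+6 = 6 → [6, 6, 6, 5, 9, 1, 8, 5]
j=3: vec[3] = 5+6 = 11 → [6, 6, 6, 11, 9, 1, 8, 5]
j=4: vec[4] = 9+11 = 20 → [6, 6, 6, 11, 20, 1, 8, 5]
j=5: vec[5] = 1+20 = 21 → [6, 6, 6, 11, 20, 21, 8, 5]
j=6: vec[6] = 8+21 = 29 → [6, 6, 6, 11, 20, 21, 29, 5]
j=7: vec[7] = 5+29 = 34 → [6, 6, 6, 11, 20, 21, 29, 34]

[6, 6, 6, 11, 20, 21, 29, 34]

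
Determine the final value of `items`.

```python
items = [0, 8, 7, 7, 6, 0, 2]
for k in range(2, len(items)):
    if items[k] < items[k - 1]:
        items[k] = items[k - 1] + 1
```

[0, 8, 9, 10, 11, 12, 13]

k=2: 7<8, items[2] = 8+1 = 9 → [0, 8, 9, 7, 6, 0, 2]
k=3: 7<9, items[3] = 9+1 = 10 → [0, 8, 9, 10, 6, 0, 2]
k=4: 6<10, items[4] = 10+1 = 11 → [0, 8, 9, 10, 11, 0, 2]
k=5: 0<11, items[5] = 11+1 = 12 → [0, 8, 9, 10, 11, 12, 2]
k=6: 2<12, items[6] = 12+1 = 13 → [0, 8, 9, 10, 11, 12, 13]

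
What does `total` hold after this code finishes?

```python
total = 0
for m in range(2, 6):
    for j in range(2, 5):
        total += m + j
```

78

m=2,j=2: total = 0+4 = 4
m=2,j=3: total = 4+5 = 9
m=2,j=4: total = 9+6 = 15
m=3,j=2: total = 15+5 = 20
m=3,j=3: total = 20+6 = 26
m=3,j=4: total = 26+7 = 33
m=4,j=2: total = 33+6 = 39
m=4,j=3: total = 39+7 = 46
m=4,j=4: total = 46+8 = 54
m=5,j=2: total = 54+7 = 61
m=5,j=3: total = 61+8 = 69
m=5,j=4: total = 69+9 = 78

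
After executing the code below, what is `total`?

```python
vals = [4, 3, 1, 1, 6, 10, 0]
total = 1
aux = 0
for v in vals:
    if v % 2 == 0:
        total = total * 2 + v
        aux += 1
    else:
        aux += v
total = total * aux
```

828

v=4: even, total = 1*2+4 = 6; aux=1
v=3: not even; aux=4
v=1: not even; aux=5
v=1: not even; aux=6
v=6: even, total = 6*2+6 = 18; aux=7
v=10: even, total = 18*2+10 = 46; aux=8
v=0: even, total = 46*2+0 = 92; aux=9
total*aux = 92*9 = 828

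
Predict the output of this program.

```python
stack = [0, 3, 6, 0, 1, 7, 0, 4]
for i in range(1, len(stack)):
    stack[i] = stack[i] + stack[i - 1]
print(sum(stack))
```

86

i=1: stack[1] = 3+0 = 3 → [0, 3, 6, 0, 1, 7, 0, 4]
i=2: stack[2] = 6+3 = 9 → [0, 3, 9, 0, 1, 7, 0, 4]
i=3: stack[3] = 0+9 = 9 → [0, 3, 9, 9, 1, 7, 0, 4]
i=4: stack[4] = 1+9 = 10 → [0, 3, 9, 9, 10, 7, 0, 4]
i=5: stack[5] = 7+10 = 17 → [0, 3, 9, 9, 10, 17, 0, 4]
i=6: stack[6] = 0+17 = 17 → [0, 3, 9, 9, 10, 17, 17, 4]
i=7: stack[7] = 4+17 = 21 → [0, 3, 9, 9, 10, 17, 17, 21]
sum = 86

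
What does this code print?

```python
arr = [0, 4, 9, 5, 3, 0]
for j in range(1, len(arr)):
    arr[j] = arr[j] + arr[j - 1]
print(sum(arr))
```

77

j=1: arr[1] = 4+0 = 4 → [0, 4, 9, 5, 3, 0]
j=2: arr[2] = 9+4 = 13 → [0, 4, 13, 5, 3, 0]
j=3: arr[3] = 5+13 = 18 → [0, 4, 13, 18, 3, 0]
j=4: arr[4] = 3+18 = 21 → [0, 4, 13, 18, 21, 0]
j=5: arr[5] = 0+21 = 21 → [0, 4, 13, 18, 21, 21]
sum = 77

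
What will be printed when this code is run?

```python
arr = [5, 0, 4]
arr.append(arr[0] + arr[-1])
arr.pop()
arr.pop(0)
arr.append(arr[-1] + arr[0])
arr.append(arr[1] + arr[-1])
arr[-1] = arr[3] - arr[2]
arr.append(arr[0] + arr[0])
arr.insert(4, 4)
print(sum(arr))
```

append arr[0]+arr[-1] = 5+4 = 9 → [5, 0, 4, 9]
pop() removes 9 → [5, 0, 4]
pop(0) removes 5 → [0, 4]
append arr[-1]+arr[0] = 4+0 = 4 → [0, 4, 4]
append arr[1]+arr[-1] = 4+4 = 8 → [0, 4, 4, 8]
arr[-1] = arr[3]-arr[2] = 8-4 = 4 → [0, 4, 4, 4]
append arr[0]+arr[0] = 0+0 = 0 → [0, 4, 4, 4, 0]
insert 4 at 4 → [0, 4, 4, 4, 4, 0]
sum = 16

16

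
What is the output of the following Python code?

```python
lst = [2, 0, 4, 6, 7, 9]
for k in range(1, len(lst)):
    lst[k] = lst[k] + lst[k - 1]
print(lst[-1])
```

k=1: lst[1] = 0+2 = 2 → [2, 2, 4, 6, 7, 9]
k=2: lst[2] = 4+2 = 6 → [2, 2, 6, 6, 7, 9]
k=3: lst[3] = 6+6 = 12 → [2, 2, 6, 12, 7, 9]
k=4: lst[4] = 7+12 = 19 → [2, 2, 6, 12, 19, 9]
k=5: lst[5] = 9+19 = 28 → [2, 2, 6, 12, 19, 28]

28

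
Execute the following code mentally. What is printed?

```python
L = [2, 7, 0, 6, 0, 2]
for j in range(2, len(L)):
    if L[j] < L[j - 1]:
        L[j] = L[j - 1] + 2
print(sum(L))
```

57

j=2: 0<7, L[2] = 7+2 = 9 → [2, 7, 9, 6, 0, 2]
j=3: 6<9, L[3] = 9+2 = 11 → [2, 7, 9, 11, 0, 2]
j=4: 0<11, L[4] = 11+2 = 13 → [2, 7, 9, 11, 13, 2]
j=5: 2<13, L[5] = 13+2 = 15 → [2, 7, 9, 11, 13, 15]
sum = 57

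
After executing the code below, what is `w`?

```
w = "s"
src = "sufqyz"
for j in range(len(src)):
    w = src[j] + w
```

j=0: prepend 's' → 'ss'
j=1: prepend 'u' → 'uss'
j=2: prepend 'f' → 'fuss'
j=3: prepend 'q' → 'qfuss'
j=4: prepend 'y' → 'yqfuss'
j=5: prepend 'z' → 'zyqfuss'

'zyqfuss'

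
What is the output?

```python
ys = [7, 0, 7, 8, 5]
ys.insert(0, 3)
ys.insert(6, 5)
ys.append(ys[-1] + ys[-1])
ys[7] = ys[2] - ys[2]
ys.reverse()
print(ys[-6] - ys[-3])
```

insert 3 at 0 → [3, 7, 0, 7, 8, 5]
insert 5 at 6 → [3, 7, 0, 7, 8, 5, 5]
append ys[-1]+ys[-1] = 5+5 = 10 → [3, 7, 0, 7, 8, 5, 5, 10]
ys[7] = ys[2]-ys[2] = 0-0 = 0 → [3, 7, 0, 7, 8, 5, 5, 0]
reverse → [0, 5, 5, 8, 7, 0, 7, 3]
ys[-6]-ys[-3] = 5-0 = 5

5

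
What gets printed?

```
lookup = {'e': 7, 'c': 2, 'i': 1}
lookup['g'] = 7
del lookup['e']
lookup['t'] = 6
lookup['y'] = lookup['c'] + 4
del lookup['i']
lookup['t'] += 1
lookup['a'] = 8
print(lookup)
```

lookup['g'] = 7 → {'e': 7, 'c': 2, 'i': 1, 'g': 7}
del 'e' → {'c': 2, 'i': 1, 'g': 7}
lookup['t'] = 6 → {'c': 2, 'i': 1, 'g': 7, 't': 6}
lookup['y'] = lookup['c']+4 = 6 → {'c': 2, 'i': 1, 'g': 7, 't': 6, 'y': 6}
del 'i' → {'c': 2, 'g': 7, 't': 6, 'y': 6}
lookup['t'] = 6+1 = 7 → {'c': 2, 'g': 7, 't': 7, 'y': 6}
lookup['a'] = 8 → {'c': 2, 'g': 7, 't': 7, 'y': 6, 'a': 8}

{'c': 2, 'g': 7, 't': 7, 'y': 6, 'a': 8}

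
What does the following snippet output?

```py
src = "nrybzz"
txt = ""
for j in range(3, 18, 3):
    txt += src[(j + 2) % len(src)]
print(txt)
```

zyzyz

j=3: add src[5]='z' → 'z'
j=6: add src[2]='y' → 'zy'
j=9: add src[5]='z' → 'zyz'
j=12: add src[2]='y' → 'zyzy'
j=15: add src[5]='z' → 'zyzyz'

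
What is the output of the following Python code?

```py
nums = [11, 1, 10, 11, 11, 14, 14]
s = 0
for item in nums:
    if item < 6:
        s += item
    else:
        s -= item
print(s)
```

item=11: not <6, s = 0-11 = -11
item=1: <6, s = (-11)+1 = -10
item=10: not <6, s = (-10)-10 = -20
item=11: not <6, s = (-20)-11 = -31
item=11: not <6, s = (-31)-11 = -42
item=14: not <6, s = (-42)-14 = -56
item=14: not <6, s = (-56)-14 = -70

-70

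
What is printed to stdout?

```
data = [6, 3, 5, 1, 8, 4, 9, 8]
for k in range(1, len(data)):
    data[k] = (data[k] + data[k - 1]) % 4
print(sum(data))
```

k=1: data[1] = (3+6)%4 = 1 → [6, 1, 5, 1, 8, 4, 9, 8]
k=2: data[2] = (5+1)%4 = 2 → [6, 1, 2, 1, 8, 4, 9, 8]
k=3: data[3] = (1+2)%4 = 3 → [6, 1, 2, 3, 8, 4, 9, 8]
k=4: data[4] = (8+3)%4 = 3 → [6, 1, 2, 3, 3, 4, 9, 8]
k=5: data[5] = (4+3)%4 = 3 → [6, 1, 2, 3, 3, 3, 9, 8]
k=6: data[6] = (9+3)%4 = 0 → [6, 1, 2, 3, 3, 3, 0, 8]
k=7: data[7] = (8+0)%4 = 0 → [6, 1, 2, 3, 3, 3, 0, 0]
sum = 18

18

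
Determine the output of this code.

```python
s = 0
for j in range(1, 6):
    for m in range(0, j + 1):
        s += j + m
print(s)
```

105

j=1,m=0: s = 0+1 = 1
j=1,m=1: s = 1+2 = 3
j=2,m=0: s = 3+2 = 5
j=2,m=1: s = 5+3 = 8
j=2,m=2: s = 8+4 = 12
j=3,m=0: s = 12+3 = 15
j=3,m=1: s = 15+4 = 19
j=3,m=2: s = 19+5 = 24
j=3,m=3: s = 24+6 = 30
j=4,m=0: s = 30+4 = 34
j=4,m=1: s = 34+5 = 39
j=4,m=2: s = 39+6 = 45
j=4,m=3: s = 45+7 = 52
j=4,m=4: s = 52+8 = 60
j=5,m=0: s = 60+5 = 65
j=5,m=1: s = 65+6 = 71
j=5,m=2: s = 71+7 = 78
j=5,m=3: s = 78+8 = 86
j=5,m=4: s = 86+9 = 95
j=5,m=5: s = 95+10 = 105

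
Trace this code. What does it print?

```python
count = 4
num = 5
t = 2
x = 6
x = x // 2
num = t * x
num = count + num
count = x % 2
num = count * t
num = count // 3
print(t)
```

x = 6//2 = 3
num = 2*3 = 6
num = 4+6 = 10
count = 3%2 = 1
num = 1*2 = 2
num = 1//3 = 0

2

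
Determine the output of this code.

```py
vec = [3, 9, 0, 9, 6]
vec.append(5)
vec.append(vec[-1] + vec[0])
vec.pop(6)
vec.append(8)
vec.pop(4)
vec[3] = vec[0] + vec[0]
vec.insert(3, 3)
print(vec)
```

append 5 → [3, 9, 0, 9, 6, 5]
append vec[-1]+vec[0] = 5+3 = 8 → [3, 9, 0, 9, 6, 5, 8]
pop(6) removes 8 → [3, 9, 0, 9, 6, 5]
append 8 → [3, 9, 0, 9, 6, 5, 8]
pop(4) removes 6 → [3, 9, 0, 9, 5, 8]
vec[3] = vec[0]+vec[0] = 3+3 = 6 → [3, 9, 0, 6, 5, 8]
insert 3 at 3 → [3, 9, 0, 3, 6, 5, 8]

[3, 9, 0, 3, 6, 5, 8]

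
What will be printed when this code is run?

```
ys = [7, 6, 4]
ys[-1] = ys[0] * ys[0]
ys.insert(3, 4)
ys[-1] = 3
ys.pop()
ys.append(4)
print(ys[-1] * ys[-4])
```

ys[-1] = ys[0]*ys[0] = 7*7 = 49 → [7, 6, 49]
insert 4 at 3 → [7, 6, 49, 4]
ys[-1] = 3 → [7, 6, 49, 3]
pop() removes 3 → [7, 6, 49]
append 4 → [7, 6, 49, 4]
ys[-1]*ys[-4] = 4*7 = 28

28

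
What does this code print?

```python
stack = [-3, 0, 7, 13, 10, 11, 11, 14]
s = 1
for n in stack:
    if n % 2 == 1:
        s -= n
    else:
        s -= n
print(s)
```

n=-3: odd, s = 1-(-3) = 4
n=0: not odd, s = 4-0 = 4
n=7: odd, s = 4-7 = -3
n=13: odd, s = (-3)-13 = -16
n=10: not odd, s = (-16)-10 = -26
n=11: odd, s = (-26)-11 = -37
n=11: odd, s = (-37)-11 = -48
n=14: not odd, s = (-48)-14 = -62

-62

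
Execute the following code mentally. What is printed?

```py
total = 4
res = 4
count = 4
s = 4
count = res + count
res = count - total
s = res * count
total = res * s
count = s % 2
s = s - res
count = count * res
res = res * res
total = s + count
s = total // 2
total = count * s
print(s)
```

count = 4+4 = 8
res = 8-4 = 4
s = 4*8 = 32
total = 4*32 = 128
count = 32%2 = 0
s = 32-4 = 28
count = 0*4 = 0
res = 4*4 = 16
total = 28+0 = 28
s = 28//2 = 14
total = 0*14 = 0

14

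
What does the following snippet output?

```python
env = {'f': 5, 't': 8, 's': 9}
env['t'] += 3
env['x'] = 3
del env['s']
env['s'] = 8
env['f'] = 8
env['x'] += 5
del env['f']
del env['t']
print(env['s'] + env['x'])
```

16

env['t'] = 8+3 = 11 → {'f': 5, 't': 11, 's': 9}
env['x'] = 3 → {'f': 5, 't': 11, 's': 9, 'x': 3}
del 's' → {'f': 5, 't': 11, 'x': 3}
env['s'] = 8 → {'f': 5, 't': 11, 'x': 3, 's': 8}
env['f'] = 8 → {'f': 8, 't': 11, 'x': 3, 's': 8}
env['x'] = 3+5 = 8 → {'f': 8, 't': 11, 'x': 8, 's': 8}
del 'f' → {'t': 11, 'x': 8, 's': 8}
del 't' → {'x': 8, 's': 8}
env['s']+env['x'] = 8+8 = 16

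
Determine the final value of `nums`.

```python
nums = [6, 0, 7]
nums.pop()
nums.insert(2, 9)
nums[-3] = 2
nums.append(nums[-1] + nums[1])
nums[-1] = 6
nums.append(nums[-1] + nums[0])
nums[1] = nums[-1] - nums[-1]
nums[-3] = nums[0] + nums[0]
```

[2, 0, 4, 6, 8]

pop() removes 7 → [6, 0]
insert 9 at 2 → [6, 0, 9]
nums[-3] = 2 → [2, 0, 9]
append nums[-1]+nums[1] = 9+0 = 9 → [2, 0, 9, 9]
nums[-1] = 6 → [2, 0, 9, 6]
append nums[-1]+nums[0] = 6+2 = 8 → [2, 0, 9, 6, 8]
nums[1] = nums[-1]-nums[-1] = 8-8 = 0 → [2, 0, 9, 6, 8]
nums[-3] = nums[0]+nums[0] = 2+2 = 4 → [2, 0, 4, 6, 8]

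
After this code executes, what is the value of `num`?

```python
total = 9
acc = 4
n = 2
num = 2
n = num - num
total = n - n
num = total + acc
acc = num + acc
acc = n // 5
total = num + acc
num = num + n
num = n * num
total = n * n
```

0

n = 2-2 = 0
total = 0-0 = 0
num = 0+4 = 4
acc = 4+4 = 8
acc = 0//5 = 0
total = 4+0 = 4
num = 4+0 = 4
num = 0*4 = 0
total = 0*0 = 0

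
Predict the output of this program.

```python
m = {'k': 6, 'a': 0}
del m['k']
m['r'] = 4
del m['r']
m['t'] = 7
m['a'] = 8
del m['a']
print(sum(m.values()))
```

del 'k' → {'a': 0}
m['r'] = 4 → {'a': 0, 'r': 4}
del 'r' → {'a': 0}
m['t'] = 7 → {'a': 0, 't': 7}
m['a'] = 8 → {'a': 8, 't': 7}
del 'a' → {'t': 7}
sum of values = 7

7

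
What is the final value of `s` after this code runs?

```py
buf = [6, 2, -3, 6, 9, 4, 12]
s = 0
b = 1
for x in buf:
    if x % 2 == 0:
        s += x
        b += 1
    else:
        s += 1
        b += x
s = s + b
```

x=6: even, s = 0+6 = 6; b=2
x=2: even, s = 6+2 = 8; b=3
x=-3: not even, s = 8+1 = 9; b=0
x=6: even, s = 9+6 = 15; b=1
x=9: not even, s = 15+1 = 16; b=10
x=4: even, s = 16+4 = 20; b=11
x=12: even, s = 20+12 = 32; b=12
s+b = 32+12 = 44

44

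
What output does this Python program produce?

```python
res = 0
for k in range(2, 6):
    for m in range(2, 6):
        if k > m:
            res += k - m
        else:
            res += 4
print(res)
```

k=2,m=2: not 2>2, res = 0+4 = 4
k=2,m=3: not 2>3, res = 4+4 = 8
k=2,m=4: not 2>4, res = 8+4 = 12
k=2,m=5: not 2>5, res = 12+4 = 16
k=3,m=2: 3>2, res = 16+1 = 17
k=3,m=3: not 3>3, res = 17+4 = 21
k=3,m=4: not 3>4, res = 21+4 = 25
k=3,m=5: not 3>5, res = 25+4 = 29
k=4,m=2: 4>2, res = 29+2 = 31
k=4,m=3: 4>3, res = 31+1 = 32
k=4,m=4: not 4>4, res = 32+4 = 36
k=4,m=5: not 4>5, res = 36+4 = 40
k=5,m=2: 5>2, res = 40+3 = 43
k=5,m=3: 5>3, res = 43+2 = 45
k=5,m=4: 5>4, res = 45+1 = 46
k=5,m=5: not 5>5, res = 46+4 = 50

50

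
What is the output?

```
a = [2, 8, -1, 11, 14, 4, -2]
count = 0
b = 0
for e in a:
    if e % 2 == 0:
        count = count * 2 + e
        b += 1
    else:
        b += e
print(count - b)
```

e=2: even, count = 0*2+2 = 2; b=1
e=8: even, count = 2*2+8 = 12; b=2
e=-1: not even; b=1
e=11: not even; b=12
e=14: even, count = 12*2+14 = 38; b=13
e=4: even, count = 38*2+4 = 80; b=14
e=-2: even, count = 80*2+(-2) = 158; b=15
count-b = 158-15 = 143

143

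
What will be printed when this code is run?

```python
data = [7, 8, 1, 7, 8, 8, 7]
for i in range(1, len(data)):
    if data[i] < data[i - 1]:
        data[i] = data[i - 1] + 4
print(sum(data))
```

115

i=1: 8>=7, unchanged → [7, 8, 1, 7, 8, 8, 7]
i=2: 1<8, data[2] = 8+4 = 12 → [7, 8, 12, 7, 8, 8, 7]
i=3: 7<12, data[3] = 12+4 = 16 → [7, 8, 12, 16, 8, 8, 7]
i=4: 8<16, data[4] = 16+4 = 20 → [7, 8, 12, 16, 20, 8, 7]
i=5: 8<20, data[5] = 20+4 = 24 → [7, 8, 12, 16, 20, 24, 7]
i=6: 7<24, data[6] = 24+4 = 28 → [7, 8, 12, 16, 20, 24, 28]
sum = 115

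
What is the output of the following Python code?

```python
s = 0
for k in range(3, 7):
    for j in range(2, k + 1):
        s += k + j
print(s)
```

116

k=3,j=2: s = 0+5 = 5
k=3,j=3: s = 5+6 = 11
k=4,j=2: s = 11+6 = 17
k=4,j=3: s = 17+7 = 24
k=4,j=4: s = 24+8 = 32
k=5,j=2: s = 32+7 = 39
k=5,j=3: s = 39+8 = 47
k=5,j=4: s = 47+9 = 56
k=5,j=5: s = 56+10 = 66
k=6,j=2: s = 66+8 = 74
k=6,j=3: s = 74+9 = 83
k=6,j=4: s = 83+10 = 93
k=6,j=5: s = 93+11 = 104
k=6,j=6: s = 104+12 = 116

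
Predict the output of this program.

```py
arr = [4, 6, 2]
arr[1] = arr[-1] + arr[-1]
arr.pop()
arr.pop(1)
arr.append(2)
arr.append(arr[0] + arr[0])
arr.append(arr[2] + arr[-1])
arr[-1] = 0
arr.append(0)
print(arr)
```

[4, 2, 8, 0, 0]

arr[1] = arr[-1]+arr[-1] = 2+2 = 4 → [4, 4, 2]
pop() removes 2 → [4, 4]
pop(1) removes 4 → [4]
append 2 → [4, 2]
append arr[0]+arr[0] = 4+4 = 8 → [4, 2, 8]
append arr[2]+arr[-1] = 8+8 = 16 → [4, 2, 8, 16]
arr[-1] = 0 → [4, 2, 8, 0]
append 0 → [4, 2, 8, 0, 0]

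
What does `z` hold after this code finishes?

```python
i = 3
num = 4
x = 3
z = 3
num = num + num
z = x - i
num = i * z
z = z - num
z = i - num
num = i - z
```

3

num = 4+4 = 8
z = 3-3 = 0
num = 3*0 = 0
z = 0-0 = 0
z = 3-0 = 3
num = 3-3 = 0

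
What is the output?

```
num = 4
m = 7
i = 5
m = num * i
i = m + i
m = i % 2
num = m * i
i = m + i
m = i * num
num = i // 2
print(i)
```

m = 4*5 = 20
i = 20+5 = 25
m = 25%2 = 1
num = 1*25 = 25
i = 1+25 = 26
m = 26*25 = 650
num = 26//2 = 13

26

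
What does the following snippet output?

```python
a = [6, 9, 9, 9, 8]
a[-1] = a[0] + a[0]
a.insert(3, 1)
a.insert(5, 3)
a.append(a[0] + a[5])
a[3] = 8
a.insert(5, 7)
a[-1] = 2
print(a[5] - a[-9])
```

1

a[-1] = a[0]+a[0] = 6+6 = 12 → [6, 9, 9, 9, 12]
insert 1 at 3 → [6, 9, 9, 1, 9, 12]
insert 3 at 5 → [6, 9, 9, 1, 9, 3, 12]
append a[0]+a[5] = 6+3 = 9 → [6, 9, 9, 1, 9, 3, 12, 9]
a[3] = 8 → [6, 9, 9, 8, 9, 3, 12, 9]
insert 7 at 5 → [6, 9, 9, 8, 9, 7, 3, 12, 9]
a[-1] = 2 → [6, 9, 9, 8, 9, 7, 3, 12, 2]
a[5]-a[-9] = 7-6 = 1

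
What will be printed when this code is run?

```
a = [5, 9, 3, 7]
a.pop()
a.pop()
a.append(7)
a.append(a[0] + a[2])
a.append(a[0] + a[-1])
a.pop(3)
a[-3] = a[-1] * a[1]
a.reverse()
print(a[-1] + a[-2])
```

pop() removes 7 → [5, 9, 3]
pop() removes 3 → [5, 9]
append 7 → [5, 9, 7]
append a[0]+a[2] = 5+7 = 12 → [5, 9, 7, 12]
append a[0]+a[-1] = 5+12 = 17 → [5, 9, 7, 12, 17]
pop(3) removes 12 → [5, 9, 7, 17]
a[-3] = a[-1]*a[1] = 17*9 = 153 → [5, 153, 7, 17]
reverse → [17, 7, 153, 5]
a[-1]+a[-2] = 5+153 = 158

158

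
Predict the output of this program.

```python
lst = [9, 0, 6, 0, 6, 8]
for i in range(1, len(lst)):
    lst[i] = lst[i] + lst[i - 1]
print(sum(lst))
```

i=1: lst[1] = 0+9 = 9 → [9, 9, 6, 0, 6, 8]
i=2: lst[2] = 6+9 = 15 → [9, 9, 15, 0, 6, 8]
i=3: lst[3] = 0+15 = 15 → [9, 9, 15, 15, 6, 8]
i=4: lst[4] = 6+15 = 21 → [9, 9, 15, 15, 21, 8]
i=5: lst[5] = 8+21 = 29 → [9, 9, 15, 15, 21, 29]
sum = 98

98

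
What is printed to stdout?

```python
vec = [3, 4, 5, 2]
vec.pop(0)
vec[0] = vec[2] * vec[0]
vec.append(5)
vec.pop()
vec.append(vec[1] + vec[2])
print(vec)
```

[8, 5, 2, 7]

pop(0) removes 3 → [4, 5, 2]
vec[0] = vec[2]*vec[0] = 2*4 = 8 → [8, 5, 2]
append 5 → [8, 5, 2, 5]
pop() removes 5 → [8, 5, 2]
append vec[1]+vec[2] = 5+2 = 7 → [8, 5, 2, 7]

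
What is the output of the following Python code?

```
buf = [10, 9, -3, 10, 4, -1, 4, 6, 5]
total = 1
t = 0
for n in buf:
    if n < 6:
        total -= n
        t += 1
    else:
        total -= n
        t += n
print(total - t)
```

-83

n=10: not <6, total = 1-10 = -9; t=10
n=9: not <6, total = (-9)-9 = -18; t=19
n=-3: <6, total = (-18)-(-3) = -15; t=20
n=10: not <6, total = (-15)-10 = -25; t=30
n=4: <6, total = (-25)-4 = -29; t=31
n=-1: <6, total = (-29)-(-1) = -28; t=32
n=4: <6, total = (-28)-4 = -32; t=33
n=6: not <6, total = (-32)-6 = -38; t=39
n=5: <6, total = (-38)-5 = -43; t=40
total-t = (-43)-40 = -83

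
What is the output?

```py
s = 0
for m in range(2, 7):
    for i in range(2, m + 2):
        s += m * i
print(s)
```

m=2,i=2: s = 0+4 = 4
m=2,i=3: s = 4+6 = 10
m=3,i=2: s = 10+6 = 16
m=3,i=3: s = 16+9 = 25
m=3,i=4: s = 25+12 = 37
m=4,i=2: s = 37+8 = 45
m=4,i=3: s = 45+12 = 57
m=4,i=4: s = 57+16 = 73
m=4,i=5: s = 73+20 = 93
m=5,i=2: s = 93+10 = 103
m=5,i=3: s = 103+15 = 118
m=5,i=4: s = 118+20 = 138
m=5,i=5: s = 138+25 = 163
m=5,i=6: s = 163+30 = 193
m=6,i=2: s = 193+12 = 205
m=6,i=3: s = 205+18 = 223
m=6,i=4: s = 223+24 = 247
m=6,i=5: s = 247+30 = 277
m=6,i=6: s = 277+36 = 313
m=6,i=7: s = 313+42 = 355

355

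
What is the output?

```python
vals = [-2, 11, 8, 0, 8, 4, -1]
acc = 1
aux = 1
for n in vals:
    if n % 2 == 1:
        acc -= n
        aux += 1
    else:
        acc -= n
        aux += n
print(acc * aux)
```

n=-2: not odd, acc = 1-(-2) = 3; aux=-1
n=11: odd, acc = 3-11 = -8; aux=0
n=8: not odd, acc = (-8)-8 = -16; aux=8
n=0: not odd, acc = (-16)-0 = -16; aux=8
n=8: not odd, acc = (-16)-8 = -24; aux=16
n=4: not odd, acc = (-24)-4 = -28; aux=20
n=-1: odd, acc = (-28)-(-1) = -27; aux=21
acc*aux = (-27)*21 = -567

-567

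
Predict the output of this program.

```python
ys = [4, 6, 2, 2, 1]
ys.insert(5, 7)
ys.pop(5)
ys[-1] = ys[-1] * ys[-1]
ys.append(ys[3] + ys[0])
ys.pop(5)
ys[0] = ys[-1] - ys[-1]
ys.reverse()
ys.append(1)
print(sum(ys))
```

insert 7 at 5 → [4, 6, 2, 2, 1, 7]
pop(5) removes 7 → [4, 6, 2, 2, 1]
ys[-1] = ys[-1]*ys[-1] = 1*1 = 1 → [4, 6, 2, 2, 1]
append ys[3]+ys[0] = 2+4 = 6 → [4, 6, 2, 2, 1, 6]
pop(5) removes 6 → [4, 6, 2, 2, 1]
ys[0] = ys[-1]-ys[-1] = 1-1 = 0 → [0, 6, 2, 2, 1]
reverse → [1, 2, 2, 6, 0]
append 1 → [1, 2, 2, 6, 0, 1]
sum = 12

12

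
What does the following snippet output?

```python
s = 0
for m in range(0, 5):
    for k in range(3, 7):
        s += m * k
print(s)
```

m=0,k=3: s = 0+0 = 0
m=0,k=4: s = 0+0 = 0
m=0,k=5: s = 0+0 = 0
m=0,k=6: s = 0+0 = 0
m=1,k=3: s = 0+3 = 3
m=1,k=4: s = 3+4 = 7
m=1,k=5: s = 7+5 = 12
m=1,k=6: s = 12+6 = 18
m=2,k=3: s = 18+6 = 24
m=2,k=4: s = 24+8 = 32
m=2,k=5: s = 32+10 = 42
m=2,k=6: s = 42+12 = 54
m=3,k=3: s = 54+9 = 63
m=3,k=4: s = 63+12 = 75
m=3,k=5: s = 75+15 = 90
m=3,k=6: s = 90+18 = 108
m=4,k=3: s = 108+12 = 120
m=4,k=4: s = 120+16 = 136
m=4,k=5: s = 136+20 = 156
m=4,k=6: s = 156+24 = 180

180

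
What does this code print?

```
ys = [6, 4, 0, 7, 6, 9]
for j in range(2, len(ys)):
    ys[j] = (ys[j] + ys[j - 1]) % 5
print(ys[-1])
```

j=2: ys[2] = (0+4)%5 = 4 → [6, 4, 4, 7, 6, 9]
j=3: ys[3] = (7+4)%5 = 1 → [6, 4, 4, 1, 6, 9]
j=4: ys[4] = (6+1)%5 = 2 → [6, 4, 4, 1, 2, 9]
j=5: ys[5] = (9+2)%5 = 1 → [6, 4, 4, 1, 2, 1]

1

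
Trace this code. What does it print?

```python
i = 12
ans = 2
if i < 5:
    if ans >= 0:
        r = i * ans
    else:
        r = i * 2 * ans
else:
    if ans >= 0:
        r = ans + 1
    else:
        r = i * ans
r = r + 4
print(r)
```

7

i=12, ans=2
i < 5 is False; ans >= 0 is True
→ r = ans + 1 = 3
r = 3+4 = 7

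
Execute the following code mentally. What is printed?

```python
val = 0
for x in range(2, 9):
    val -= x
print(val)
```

x=2: val = 0-2 = -2
x=3: val = (-2)-3 = -5
x=4: val = (-5)-4 = -9
x=5: val = (-9)-5 = -14
x=6: val = (-14)-6 = -20
x=7: val = (-20)-7 = -27
x=8: val = (-27)-8 = -35

-35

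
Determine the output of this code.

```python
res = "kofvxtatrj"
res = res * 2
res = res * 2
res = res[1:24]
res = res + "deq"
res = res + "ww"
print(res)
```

ofvxtatrjkofvxtatrjkofvdeqww

repeat ×2 → 'kofvxtatrjkofvxtatrj'
repeat ×2 → 'kofvxtatrjkofvxtatrjkofvxtatrjkofvxtatrj'
slice [1:24] → 'ofvxtatrjkofvxtatrjkofv'
+ 'deq' → 'ofvxtatrjkofvxtatrjkofvdeq'
+ 'ww' → 'ofvxtatrjkofvxtatrjkofvdeqww'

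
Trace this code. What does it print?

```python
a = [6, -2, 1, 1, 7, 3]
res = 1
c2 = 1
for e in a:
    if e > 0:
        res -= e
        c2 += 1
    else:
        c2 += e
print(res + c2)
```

e=6: >0, res = 1-6 = -5; c2=2
e=-2: not >0; c2=0
e=1: >0, res = (-5)-1 = -6; c2=1
e=1: >0, res = (-6)-1 = -7; c2=2
e=7: >0, res = (-7)-7 = -14; c2=3
e=3: >0, res = (-14)-3 = -17; c2=4
res+c2 = (-17)+4 = -13

-13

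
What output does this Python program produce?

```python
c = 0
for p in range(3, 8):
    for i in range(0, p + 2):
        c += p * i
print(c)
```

p=3,i=0: c = 0+0 = 0
p=3,i=1: c = 0+3 = 3
p=3,i=2: c = 3+6 = 9
p=3,i=3: c = 9+9 = 18
p=3,i=4: c = 18+12 = 30
p=4,i=0: c = 30+0 = 30
p=4,i=1: c = 30+4 = 34
p=4,i=2: c = 34+8 = 42
p=4,i=3: c = 42+12 = 54
p=4,i=4: c = 54+16 = 70
p=4,i=5: c = 70+20 = 90
p=5,i=0: c = 90+0 = 90
p=5,i=1: c = 90+5 = 95
p=5,i=2: c = 95+10 = 105
p=5,i=3: c = 105+15 = 120
p=5,i=4: c = 120+20 = 140
p=5,i=5: c = 140+25 = 165
p=5,i=6: c = 165+30 = 195
p=6,i=0: c = 195+0 = 195
p=6,i=1: c = 195+6 = 201
p=6,i=2: c = 201+12 = 213
p=6,i=3: c = 213+18 = 231
p=6,i=4: c = 231+24 = 255
p=6,i=5: c = 255+30 = 285
p=6,i=6: c = 285+36 = 321
p=6,i=7: c = 321+42 = 363
p=7,i=0: c = 363+0 = 363
p=7,i=1: c = 363+7 = 370
p=7,i=2: c = 370+14 = 384
p=7,i=3: c = 384+21 = 405
p=7,i=4: c = 405+28 = 433
p=7,i=5: c = 433+35 = 468
p=7,i=6: c = 468+42 = 510
p=7,i=7: c = 510+49 = 559
p=7,i=8: c = 559+56 = 615

615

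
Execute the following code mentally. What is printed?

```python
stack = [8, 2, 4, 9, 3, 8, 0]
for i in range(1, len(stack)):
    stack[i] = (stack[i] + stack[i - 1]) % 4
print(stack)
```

[8, 2, 2, 3, 2, 2, 2]

i=1: stack[1] = (2+8)%4 = 2 → [8, 2, 4, 9, 3, 8, 0]
i=2: stack[2] = (4+2)%4 = 2 → [8, 2, 2, 9, 3, 8, 0]
i=3: stack[3] = (9+2)%4 = 3 → [8, 2, 2, 3, 3, 8, 0]
i=4: stack[4] = (3+3)%4 = 2 → [8, 2, 2, 3, 2, 8, 0]
i=5: stack[5] = (8+2)%4 = 2 → [8, 2, 2, 3, 2, 2, 0]
i=6: stack[6] = (0+2)%4 = 2 → [8, 2, 2, 3, 2, 2, 2]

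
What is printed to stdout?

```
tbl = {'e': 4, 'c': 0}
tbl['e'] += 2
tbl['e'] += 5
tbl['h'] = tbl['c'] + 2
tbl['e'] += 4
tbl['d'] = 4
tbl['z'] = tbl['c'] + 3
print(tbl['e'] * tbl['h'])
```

tbl['e'] = 4+2 = 6 → {'e': 6, 'c': 0}
tbl['e'] = 6+5 = 11 → {'e': 11, 'c': 0}
tbl['h'] = tbl['c']+2 = 2 → {'e': 11, 'c': 0, 'h': 2}
tbl['e'] = 11+4 = 15 → {'e': 15, 'c': 0, 'h': 2}
tbl['d'] = 4 → {'e': 15, 'c': 0, 'h': 2, 'd': 4}
tbl['z'] = tbl['c']+3 = 3 → {'e': 15, 'c': 0, 'h': 2, 'd': 4, 'z': 3}
tbl['e']*tbl['h'] = 15*2 = 30

30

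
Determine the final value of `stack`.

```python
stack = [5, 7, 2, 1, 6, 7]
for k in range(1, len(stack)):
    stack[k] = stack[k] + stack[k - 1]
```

[5, 12, 14, 15, 21, 28]

k=1: stack[1] = 7+5 = 12 → [5, 12, 2, 1, 6, 7]
k=2: stack[2] = 2+12 = 14 → [5, 12, 14, 1, 6, 7]
k=3: stack[3] = 1+14 = 15 → [5, 12, 14, 15, 6, 7]
k=4: stack[4] = 6+15 = 21 → [5, 12, 14, 15, 21, 7]
k=5: stack[5] = 7+21 = 28 → [5, 12, 14, 15, 21, 28]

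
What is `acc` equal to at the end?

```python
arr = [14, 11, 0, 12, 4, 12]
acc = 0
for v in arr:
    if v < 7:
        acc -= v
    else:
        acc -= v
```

-53

v=14: not <7, acc = 0-14 = -14
v=11: not <7, acc = (-14)-11 = -25
v=0: <7, acc = (-25)-0 = -25
v=12: not <7, acc = (-25)-12 = -37
v=4: <7, acc = (-37)-4 = -41
v=12: not <7, acc = (-41)-12 = -53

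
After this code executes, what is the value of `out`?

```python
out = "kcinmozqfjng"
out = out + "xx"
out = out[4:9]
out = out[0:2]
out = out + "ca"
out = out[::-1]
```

+ 'xx' → 'kcinmozqfjngxx'
slice [4:9] → 'mozqf'
slice [0:2] → 'mo'
+ 'ca' → 'moca'
reverse → 'acom'

'acom'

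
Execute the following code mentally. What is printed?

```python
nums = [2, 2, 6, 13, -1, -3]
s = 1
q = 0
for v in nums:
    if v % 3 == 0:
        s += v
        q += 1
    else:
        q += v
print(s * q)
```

72

v=2: not %3==0; q=2
v=2: not %3==0; q=4
v=6: %3==0, s = 1+6 = 7; q=5
v=13: not %3==0; q=18
v=-1: not %3==0; q=17
v=-3: %3==0, s = 7+(-3) = 4; q=18
s*q = 4*18 = 72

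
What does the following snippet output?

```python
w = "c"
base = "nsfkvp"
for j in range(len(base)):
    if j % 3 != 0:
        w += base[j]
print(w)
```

j=0: skip
j=1: add 's' → 'cs'
j=2: add 'f' → 'csf'
j=3: skip
j=4: add 'v' → 'csfv'
j=5: add 'p' → 'csfvp'

csfvp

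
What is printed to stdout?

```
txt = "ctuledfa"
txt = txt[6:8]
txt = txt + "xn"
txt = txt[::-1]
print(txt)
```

nxaf

slice [6:8] → 'fa'
+ 'xn' → 'faxn'
reverse → 'nxaf'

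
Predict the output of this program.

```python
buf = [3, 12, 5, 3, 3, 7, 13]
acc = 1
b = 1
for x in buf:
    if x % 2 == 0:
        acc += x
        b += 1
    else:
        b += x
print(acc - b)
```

-23

x=3: not even; b=4
x=12: even, acc = 1+12 = 13; b=5
x=5: not even; b=10
x=3: not even; b=13
x=3: not even; b=16
x=7: not even; b=23
x=13: not even; b=36
acc-b = 13-36 = -23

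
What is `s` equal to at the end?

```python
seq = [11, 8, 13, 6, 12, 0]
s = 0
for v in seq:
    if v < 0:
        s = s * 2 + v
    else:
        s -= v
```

v=11: not <0, s = 0-11 = -11
v=8: not <0, s = (-11)-8 = -19
v=13: not <0, s = (-19)-13 = -32
v=6: not <0, s = (-32)-6 = -38
v=12: not <0, s = (-38)-12 = -50
v=0: not <0, s = (-50)-0 = -50

-50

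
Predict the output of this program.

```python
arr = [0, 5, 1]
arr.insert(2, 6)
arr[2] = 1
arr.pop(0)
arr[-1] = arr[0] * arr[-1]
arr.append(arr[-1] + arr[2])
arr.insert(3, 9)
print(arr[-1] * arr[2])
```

insert 6 at 2 → [0, 5, 6, 1]
arr[2] = 1 → [0, 5, 1, 1]
pop(0) removes 0 → [5, 1, 1]
arr[-1] = arr[0]*arr[-1] = 5*1 = 5 → [5, 1, 5]
append arr[-1]+arr[2] = 5+5 = 10 → [5, 1, 5, 10]
insert 9 at 3 → [5, 1, 5, 9, 10]
arr[-1]*arr[2] = 10*5 = 50

50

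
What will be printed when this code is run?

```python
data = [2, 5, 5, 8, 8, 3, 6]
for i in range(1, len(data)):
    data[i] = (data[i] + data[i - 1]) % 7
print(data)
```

[2, 0, 5, 6, 0, 3, 2]

i=1: data[1] = (5+2)%7 = 0 → [2, 0, 5, 8, 8, 3, 6]
i=2: data[2] = (5+0)%7 = 5 → [2, 0, 5, 8, 8, 3, 6]
i=3: data[3] = (8+5)%7 = 6 → [2, 0, 5, 6, 8, 3, 6]
i=4: data[4] = (8+6)%7 = 0 → [2, 0, 5, 6, 0, 3, 6]
i=5: data[5] = (3+0)%7 = 3 → [2, 0, 5, 6, 0, 3, 6]
i=6: data[6] = (6+3)%7 = 2 → [2, 0, 5, 6, 0, 3, 2]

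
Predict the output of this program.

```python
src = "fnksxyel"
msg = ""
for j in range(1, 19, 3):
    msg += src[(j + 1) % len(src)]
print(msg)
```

j=1: add src[2]='k' → 'k'
j=4: add src[5]='y' → 'ky'
j=7: add src[0]='f' → 'kyf'
j=10: add src[3]='s' → 'kyfs'
j=13: add src[6]='e' → 'kyfse'
j=16: add src[1]='n' → 'kyfsen'

kyfsen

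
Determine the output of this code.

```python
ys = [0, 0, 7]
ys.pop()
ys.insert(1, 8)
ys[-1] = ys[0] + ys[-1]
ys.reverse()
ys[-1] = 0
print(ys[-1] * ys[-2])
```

pop() removes 7 → [0, 0]
insert 8 at 1 → [0, 8, 0]
ys[-1] = ys[0]+ys[-1] = 0+0 = 0 → [0, 8, 0]
reverse → [0, 8, 0]
ys[-1] = 0 → [0, 8, 0]
ys[-1]*ys[-2] = 0*8 = 0

0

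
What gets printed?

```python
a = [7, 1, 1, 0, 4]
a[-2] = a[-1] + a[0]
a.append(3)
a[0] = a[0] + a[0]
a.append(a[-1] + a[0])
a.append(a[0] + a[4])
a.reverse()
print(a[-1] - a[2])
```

a[-2] = a[-1]+a[0] = 4+7 = 11 → [7, 1, 1, 11, 4]
append 3 → [7, 1, 1, 11, 4, 3]
a[0] = a[0]+a[0] = 7+7 = 14 → [14, 1, 1, 11, 4, 3]
append a[-1]+a[0] = 3+14 = 17 → [14, 1, 1, 11, 4, 3, 17]
append a[0]+a[4] = 14+4 = 18 → [14, 1, 1, 11, 4, 3, 17, 18]
reverse → [18, 17, 3, 4, 11, 1, 1, 14]
a[-1]-a[2] = 14-3 = 11

11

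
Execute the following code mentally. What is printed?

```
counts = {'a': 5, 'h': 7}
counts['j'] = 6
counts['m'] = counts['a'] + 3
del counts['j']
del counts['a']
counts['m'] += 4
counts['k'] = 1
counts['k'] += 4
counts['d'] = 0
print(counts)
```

counts['j'] = 6 → {'a': 5, 'h': 7, 'j': 6}
counts['m'] = counts['a']+3 = 8 → {'a': 5, 'h': 7, 'j': 6, 'm': 8}
del 'j' → {'a': 5, 'h': 7, 'm': 8}
del 'a' → {'h': 7, 'm': 8}
counts['m'] = 8+4 = 12 → {'h': 7, 'm': 12}
counts['k'] = 1 → {'h': 7, 'm': 12, 'k': 1}
counts['k'] = 1+4 = 5 → {'h': 7, 'm': 12, 'k': 5}
counts['d'] = 0 → {'h': 7, 'm': 12, 'k': 5, 'd': 0}

{'h': 7, 'm': 12, 'k': 5, 'd': 0}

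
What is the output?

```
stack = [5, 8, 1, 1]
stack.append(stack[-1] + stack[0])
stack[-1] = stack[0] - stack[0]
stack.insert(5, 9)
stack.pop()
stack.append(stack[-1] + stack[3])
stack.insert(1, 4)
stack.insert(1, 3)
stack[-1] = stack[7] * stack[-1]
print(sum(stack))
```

23

append stack[-1]+stack[0] = 1+5 = 6 → [5, 8, 1, 1, 6]
stack[-1] = stack[0]-stack[0] = 5-5 = 0 → [5, 8, 1, 1, 0]
insert 9 at 5 → [5, 8, 1, 1, 0, 9]
pop() removes 9 → [5, 8, 1, 1, 0]
append stack[-1]+stack[3] = 0+1 = 1 → [5, 8, 1, 1, 0, 1]
insert 4 at 1 → [5, 4, 8, 1, 1, 0, 1]
insert 3 at 1 → [5, 3, 4, 8, 1, 1, 0, 1]
stack[-1] = stack[7]*stack[-1] = 1*1 = 1 → [5, 3, 4, 8, 1, 1, 0, 1]
sum = 23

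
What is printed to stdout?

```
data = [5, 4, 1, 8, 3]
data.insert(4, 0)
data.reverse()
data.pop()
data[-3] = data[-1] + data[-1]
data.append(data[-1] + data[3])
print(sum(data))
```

21

insert 0 at 4 → [5, 4, 1, 8, 0, 3]
reverse → [3, 0, 8, 1, 4, 5]
pop() removes 5 → [3, 0, 8, 1, 4]
data[-3] = data[-1]+data[-1] = 4+4 = 8 → [3, 0, 8, 1, 4]
append data[-1]+data[3] = 4+1 = 5 → [3, 0, 8, 1, 4, 5]
sum = 21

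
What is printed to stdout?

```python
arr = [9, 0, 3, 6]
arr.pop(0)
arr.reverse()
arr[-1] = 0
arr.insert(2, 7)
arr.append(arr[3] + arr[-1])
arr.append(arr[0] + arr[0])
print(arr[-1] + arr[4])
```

12

pop(0) removes 9 → [0, 3, 6]
reverse → [6, 3, 0]
arr[-1] = 0 → [6, 3, 0]
insert 7 at 2 → [6, 3, 7, 0]
append arr[3]+arr[-1] = 0+0 = 0 → [6, 3, 7, 0, 0]
append arr[0]+arr[0] = 6+6 = 12 → [6, 3, 7, 0, 0, 12]
arr[-1]+arr[4] = 12+0 = 12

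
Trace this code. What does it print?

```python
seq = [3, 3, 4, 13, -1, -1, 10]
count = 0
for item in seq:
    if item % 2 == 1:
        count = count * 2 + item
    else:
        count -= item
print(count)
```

79

item=3: odd, count = 0*2+3 = 3
item=3: odd, count = 3*2+3 = 9
item=4: not odd, count = 9-4 = 5
item=13: odd, count = 5*2+13 = 23
item=-1: odd, count = 23*2+(-1) = 45
item=-1: odd, count = 45*2+(-1) = 89
item=10: not odd, count = 89-10 = 79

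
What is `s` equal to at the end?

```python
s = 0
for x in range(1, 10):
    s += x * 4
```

x=1: s = 0+1*4 = 4
x=2: s = 4+2*4 = 12
x=3: s = 12+3*4 = 24
x=4: s = 24+4*4 = 40
x=5: s = 40+5*4 = 60
x=6: s = 60+6*4 = 84
x=7: s = 84+7*4 = 112
x=8: s = 112+8*4 = 144
x=9: s = 144+9*4 = 180

180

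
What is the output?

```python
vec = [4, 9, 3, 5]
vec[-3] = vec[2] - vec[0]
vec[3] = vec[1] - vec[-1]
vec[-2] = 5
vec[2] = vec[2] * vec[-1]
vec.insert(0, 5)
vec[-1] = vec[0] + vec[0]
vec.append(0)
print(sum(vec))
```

vec[-3] = vec[2]-vec[0] = 3-4 = -1 → [4, -1, 3, 5]
vec[3] = vec[1]-vec[-1] = (-1)-5 = -6 → [4, -1, 3, -6]
vec[-2] = 5 → [4, -1, 5, -6]
vec[2] = vec[2]*vec[-1] = 5*(-6) = -30 → [4, -1, -30, -6]
insert 5 at 0 → [5, 4, -1, -30, -6]
vec[-1] = vec[0]+vec[0] = 5+5 = 10 → [5, 4, -1, -30, 10]
append 0 → [5, 4, -1, -30, 10, 0]
sum = -12

-12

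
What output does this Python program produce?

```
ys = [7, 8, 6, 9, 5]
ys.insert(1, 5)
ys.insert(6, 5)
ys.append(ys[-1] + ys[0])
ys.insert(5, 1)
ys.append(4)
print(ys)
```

[7, 5, 8, 6, 9, 1, 5, 5, 12, 4]

insert 5 at 1 → [7, 5, 8, 6, 9, 5]
insert 5 at 6 → [7, 5, 8, 6, 9, 5, 5]
append ys[-1]+ys[0] = 5+7 = 12 → [7, 5, 8, 6, 9, 5, 5, 12]
insert 1 at 5 → [7, 5, 8, 6, 9, 1, 5, 5, 12]
append 4 → [7, 5, 8, 6, 9, 1, 5, 5, 12, 4]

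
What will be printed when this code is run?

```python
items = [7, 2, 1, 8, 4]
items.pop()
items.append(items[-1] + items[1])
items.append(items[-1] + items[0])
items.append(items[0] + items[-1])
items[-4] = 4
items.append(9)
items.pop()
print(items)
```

pop() removes 4 → [7, 2, 1, 8]
append items[-1]+items[1] = 8+2 = 10 → [7, 2, 1, 8, 10]
append items[-1]+items[0] = 10+7 = 17 → [7, 2, 1, 8, 10, 17]
append items[0]+items[-1] = 7+17 = 24 → [7, 2, 1, 8, 10, 17, 24]
items[-4] = 4 → [7, 2, 1, 4, 10, 17, 24]
append 9 → [7, 2, 1, 4, 10, 17, 24, 9]
pop() removes 9 → [7, 2, 1, 4, 10, 17, 24]

[7, 2, 1, 4, 10, 17, 24]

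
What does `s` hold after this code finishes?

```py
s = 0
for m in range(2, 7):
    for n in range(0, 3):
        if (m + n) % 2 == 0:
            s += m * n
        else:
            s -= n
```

m=2,n=0: even sum, s = 0+0 = 0
m=2,n=1: odd sum, s = 0-1 = -1
m=2,n=2: even sum, s = (-1)+4 = 3
m=3,n=0: odd sum, s = 3-0 = 3
m=3,n=1: even sum, s = 3+3 = 6
m=3,n=2: odd sum, s = 6-2 = 4
m=4,n=0: even sum, s = 4+0 = 4
m=4,n=1: odd sum, s = 4-1 = 3
m=4,n=2: even sum, s = 3+8 = 11
m=5,n=0: odd sum, s = 11-0 = 11
m=5,n=1: even sum, s = 11+5 = 16
m=5,n=2: odd sum, s = 16-2 = 14
m=6,n=0: even sum, s = 14+0 = 14
m=6,n=1: odd sum, s = 14-1 = 13
m=6,n=2: even sum, s = 13+12 = 25

25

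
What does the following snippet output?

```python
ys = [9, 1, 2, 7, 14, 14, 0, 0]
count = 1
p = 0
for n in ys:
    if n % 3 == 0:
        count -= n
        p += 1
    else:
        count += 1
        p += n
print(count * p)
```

-123

n=9: %3==0, count = 1-9 = -8; p=1
n=1: not %3==0, count = (-8)+1 = -7; p=2
n=2: not %3==0, count = (-7)+1 = -6; p=4
n=7: not %3==0, count = (-6)+1 = -5; p=11
n=14: not %3==0, count = (-5)+1 = -4; p=25
n=14: not %3==0, count = (-4)+1 = -3; p=39
n=0: %3==0, count = (-3)-0 = -3; p=40
n=0: %3==0, count = (-3)-0 = -3; p=41
count*p = (-3)*41 = -123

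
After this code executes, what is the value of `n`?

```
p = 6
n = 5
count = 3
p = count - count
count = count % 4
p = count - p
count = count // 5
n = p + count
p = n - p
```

3

p = 3-3 = 0
count = 3%4 = 3
p = 3-0 = 3
count = 3//5 = 0
n = 3+0 = 3
p = 3-3 = 0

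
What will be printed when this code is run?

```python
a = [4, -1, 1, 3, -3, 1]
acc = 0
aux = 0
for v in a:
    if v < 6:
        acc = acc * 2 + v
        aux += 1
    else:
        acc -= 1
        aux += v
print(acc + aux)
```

v=4: <6, acc = 0*2+4 = 4; aux=1
v=-1: <6, acc = 4*2+(-1) = 7; aux=2
v=1: <6, acc = 7*2+1 = 15; aux=3
v=3: <6, acc = 15*2+3 = 33; aux=4
v=-3: <6, acc = 33*2+(-3) = 63; aux=5
v=1: <6, acc = 63*2+1 = 127; aux=6
acc+aux = 127+6 = 133

133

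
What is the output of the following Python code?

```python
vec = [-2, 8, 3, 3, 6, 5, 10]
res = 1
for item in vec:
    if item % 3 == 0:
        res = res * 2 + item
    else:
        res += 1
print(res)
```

item=-2: not %3==0, res = 1+1 = 2
item=8: not %3==0, res = 2+1 = 3
item=3: %3==0, res = 3*2+3 = 9
item=3: %3==0, res = 9*2+3 = 21
item=6: %3==0, res = 21*2+6 = 48
item=5: not %3==0, res = 48+1 = 49
item=10: not %3==0, res = 49+1 = 50

50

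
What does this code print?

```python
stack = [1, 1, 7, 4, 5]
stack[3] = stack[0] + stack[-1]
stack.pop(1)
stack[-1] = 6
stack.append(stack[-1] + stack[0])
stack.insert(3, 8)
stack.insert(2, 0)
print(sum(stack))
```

stack[3] = stack[0]+stack[-1] = 1+5 = 6 → [1, 1, 7, 6, 5]
pop(1) removes 1 → [1, 7, 6, 5]
stack[-1] = 6 → [1, 7, 6, 6]
append stack[-1]+stack[0] = 6+1 = 7 → [1, 7, 6, 6, 7]
insert 8 at 3 → [1, 7, 6, 8, 6, 7]
insert 0 at 2 → [1, 7, 0, 6, 8, 6, 7]
sum = 35

35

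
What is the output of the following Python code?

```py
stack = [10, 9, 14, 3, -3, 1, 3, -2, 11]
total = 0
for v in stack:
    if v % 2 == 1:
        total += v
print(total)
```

v=10: not odd
v=9: odd, total = 0+9 = 9
v=14: not odd
v=3: odd, total = 9+3 = 12
v=-3: odd, total = 12+(-3) = 9
v=1: odd, total = 9+1 = 10
v=3: odd, total = 10+3 = 13
v=-2: not odd
v=11: odd, total = 13+11 = 24

24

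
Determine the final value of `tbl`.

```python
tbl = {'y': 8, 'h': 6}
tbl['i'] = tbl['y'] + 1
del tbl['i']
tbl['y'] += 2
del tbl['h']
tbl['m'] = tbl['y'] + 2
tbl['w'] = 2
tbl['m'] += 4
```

tbl['i'] = tbl['y']+1 = 9 → {'y': 8, 'h': 6, 'i': 9}
del 'i' → {'y': 8, 'h': 6}
tbl['y'] = 8+2 = 10 → {'y': 10, 'h': 6}
del 'h' → {'y': 10}
tbl['m'] = tbl['y']+2 = 12 → {'y': 10, 'm': 12}
tbl['w'] = 2 → {'y': 10, 'm': 12, 'w': 2}
tbl['m'] = 12+4 = 16 → {'y': 10, 'm': 16, 'w': 2}

{'y': 10, 'm': 16, 'w': 2}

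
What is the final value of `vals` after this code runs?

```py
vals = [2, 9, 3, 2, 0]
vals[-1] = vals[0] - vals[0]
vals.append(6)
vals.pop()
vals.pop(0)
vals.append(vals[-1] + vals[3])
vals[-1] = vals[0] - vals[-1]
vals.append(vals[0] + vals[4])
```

vals[-1] = vals[0]-vals[0] = 2-2 = 0 → [2, 9, 3, 2, 0]
append 6 → [2, 9, 3, 2, 0, 6]
pop() removes 6 → [2, 9, 3, 2, 0]
pop(0) removes 2 → [9, 3, 2, 0]
append vals[-1]+vals[3] = 0+0 = 0 → [9, 3, 2, 0, 0]
vals[-1] = vals[0]-vals[-1] = 9-0 = 9 → [9, 3, 2, 0, 9]
append vals[0]+vals[4] = 9+9 = 18 → [9, 3, 2, 0, 9, 18]

[9, 3, 2, 0, 9, 18]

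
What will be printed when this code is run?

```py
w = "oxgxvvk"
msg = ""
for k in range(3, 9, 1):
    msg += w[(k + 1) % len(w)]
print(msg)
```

k=3: add w[4]='v' → 'v'
k=4: add w[5]='v' → 'vv'
k=5: add w[6]='k' → 'vvk'
k=6: add w[0]='o' → 'vvko'
k=7: add w[1]='x' → 'vvkox'
k=8: add w[2]='g' → 'vvkoxg'

vvkoxg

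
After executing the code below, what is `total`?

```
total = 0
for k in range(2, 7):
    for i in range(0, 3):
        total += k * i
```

60

k=2,i=0: total = 0+0 = 0
k=2,i=1: total = 0+2 = 2
k=2,i=2: total = 2+4 = 6
k=3,i=0: total = 6+0 = 6
k=3,i=1: total = 6+3 = 9
k=3,i=2: total = 9+6 = 15
k=4,i=0: total = 15+0 = 15
k=4,i=1: total = 15+4 = 19
k=4,i=2: total = 19+8 = 27
k=5,i=0: total = 27+0 = 27
k=5,i=1: total = 27+5 = 32
k=5,i=2: total = 32+10 = 42
k=6,i=0: total = 42+0 = 42
k=6,i=1: total = 42+6 = 48
k=6,i=2: total = 48+12 = 60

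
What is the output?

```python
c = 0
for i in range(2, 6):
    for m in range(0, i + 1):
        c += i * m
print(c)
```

139

i=2,m=0: c = 0+0 = 0
i=2,m=1: c = 0+2 = 2
i=2,m=2: c = 2+4 = 6
i=3,m=0: c = 6+0 = 6
i=3,m=1: c = 6+3 = 9
i=3,m=2: c = 9+6 = 15
i=3,m=3: c = 15+9 = 24
i=4,m=0: c = 24+0 = 24
i=4,m=1: c = 24+4 = 28
i=4,m=2: c = 28+8 = 36
i=4,m=3: c = 36+12 = 48
i=4,m=4: c = 48+16 = 64
i=5,m=0: c = 64+0 = 64
i=5,m=1: c = 64+5 = 69
i=5,m=2: c = 69+10 = 79
i=5,m=3: c = 79+15 = 94
i=5,m=4: c = 94+20 = 114
i=5,m=5: c = 114+25 = 139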